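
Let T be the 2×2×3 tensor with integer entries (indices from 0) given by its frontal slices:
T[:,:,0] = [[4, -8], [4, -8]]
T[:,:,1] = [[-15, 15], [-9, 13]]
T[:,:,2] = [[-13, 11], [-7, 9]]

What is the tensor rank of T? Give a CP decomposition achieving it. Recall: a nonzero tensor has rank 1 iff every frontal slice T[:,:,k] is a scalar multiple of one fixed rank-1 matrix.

rank(T) = 2

Lower bound: the mode-1 unfolding of T (rows indexed by i, columns by (j,k) = (0,0), (0,1), (0,2), (1,0), (1,1), (1,2)) is [[4, -15, -13, -8, 15, 11], [4, -9, -7, -8, 13, 9]].
There the 2×2 minor on rows i ∈ {0, 1}, columns (j,k) ∈ {(0,0), (0,1)} is det [[4, -15], [4, -9]] = 24 ≠ 0, so this unfolding has rank ≥ 2; CP rank is at least every unfolding rank, so rank(T) ≥ 2. (Unfolding ranks only ever bound the CP rank from below — rank(T) can be strictly larger than all of them — so the matching upper bound has to come from an explicit 2-term decomposition.)
Upper bound — finding two terms. Write S_k = T[:,:,k] for the frontal slices: S₀ = [[4, -8], [4, -8]], S₁ = [[-15, 15], [-9, 13]], S₂ = [[-13, 11], [-7, 9]].
If T = a₁ ⊗ b₁ ⊗ c₁ + a₂ ⊗ b₂ ⊗ c₂ then each S_k = c₁[k]·a₁b₁ᵀ + c₂[k]·a₂b₂ᵀ. S₀ and S₁ are linearly independent, so a₁b₁ᵀ and a₂b₂ᵀ must span the same plane of matrices: they are the rank-1 matrices of the form x·S₀ + y·S₁.
det(x·S₀ + y·S₁) is 40·xy − 60·y² = 20·(2·x − 3·y)(y), vanishing at (x:y) = (3:2) and (1:0).
M₁ = 3·S₀ + 2·S₁ = [[-18, 6], [-6, 2]] = (-2)·[3, 1][3, -1]ᵀ and M₂ = S₀ = [[4, -8], [4, -8]] = 4·[1, 1][1, -2]ᵀ, so take a₁ = [3, 1], b₁ = [3, -1], a₂ = [1, 1], b₂ = [1, -2].
Each slice is an integer combination of E₁ = a₁b₁ᵀ and E₂ = a₂b₂ᵀ: S₀ = 4·E₂, S₁ = −E₁ − 6·E₂, S₂ = −E₁ − 4·E₂; reading off coefficients, c₁ = [0, -1, -1] and c₂ = [4, -6, -4].
Hence T = [3, 1] ⊗ [3, -1] ⊗ [0, -1, -1] + [1, 1] ⊗ [1, -2] ⊗ [4, -6, -4], so rank(T) ≤ 2.
These bounds meet, so rank(T) = 2.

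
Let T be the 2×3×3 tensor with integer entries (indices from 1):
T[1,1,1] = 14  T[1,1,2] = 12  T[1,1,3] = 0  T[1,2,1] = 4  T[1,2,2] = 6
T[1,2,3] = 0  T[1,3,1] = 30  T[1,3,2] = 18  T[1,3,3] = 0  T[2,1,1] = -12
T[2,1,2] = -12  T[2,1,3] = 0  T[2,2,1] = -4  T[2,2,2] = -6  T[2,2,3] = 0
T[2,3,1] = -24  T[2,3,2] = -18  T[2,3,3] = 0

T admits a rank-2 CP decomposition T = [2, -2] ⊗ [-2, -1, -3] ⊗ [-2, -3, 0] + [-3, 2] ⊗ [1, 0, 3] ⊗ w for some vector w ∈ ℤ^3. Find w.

w = [-2, 0, 0]

Subtract the known terms from T to get the rank-1 residual R = [-3, 2] ⊗ [1, 0, 3] ⊗ w, so R[i,j,k] = a[i]·b[j]·w[k]. Pick indices with nonzero a[1]·b[1] = (-3)·(1) = -3. Only the fibre through (1,1,·) is needed: R[1,1,:] = T[1,1,:] − Σₗ aₗ[1]bₗ[1]cₗ = [14, 12, 0] − (2)·(-2)·[-2, -3, 0] = [6, 0, 0]. Then w[k] = R[1,1,k] / -3 for each k, giving w = [6, 0, 0] / -3 = [-2, 0, 0].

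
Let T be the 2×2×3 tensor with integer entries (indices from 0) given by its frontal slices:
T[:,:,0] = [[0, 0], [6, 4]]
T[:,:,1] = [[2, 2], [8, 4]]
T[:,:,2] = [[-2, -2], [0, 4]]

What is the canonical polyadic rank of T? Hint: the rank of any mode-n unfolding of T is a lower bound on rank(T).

3

Lower bound: in the mode-3 unfolding of T (rows indexed by k, columns by (i,j)) the 3×3 minor on rows k ∈ {0, 1, 2}, columns (i,j) ∈ {(0,0), (1,0), (1,1)} is det [[0, 6, 4], [2, 8, 4], [-2, 0, 4]] = -32 ≠ 0, so that unfolding has rank ≥ 3 and hence rank(T) ≥ 3 (CP rank is at least every unfolding rank, though it can be larger).
Upper bound: T is a sum of 3 rank-1 terms, T = [0, 1] (x) [1, 0] (x) [2, 4, -4] + [1, -2] (x) [1, 1] (x) [-2, -2, -2] + [1, 0] (x) [1, 1] (x) [2, 4, 0] (written with every a and b primitive with positive leading entry and the scale carried by c; CP decompositions are not unique, and this one is verified by expanding entrywise), so rank(T) ≤ 3.
These bounds meet, so rank(T) = 3.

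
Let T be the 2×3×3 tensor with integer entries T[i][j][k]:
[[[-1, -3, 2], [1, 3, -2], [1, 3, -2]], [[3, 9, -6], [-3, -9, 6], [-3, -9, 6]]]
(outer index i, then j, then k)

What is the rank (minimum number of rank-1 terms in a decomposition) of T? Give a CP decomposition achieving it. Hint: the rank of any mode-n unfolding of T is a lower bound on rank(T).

Lower bound: T ≠ 0 (e.g. T[0,0,0] = -1), so rank(T) ≥ 1.
Upper bound: if T = a ⊗ b ⊗ c then every fibre of T is a multiple of the corresponding factor, so read the factors off the fibres through the nonzero entry T[0,0,0] = -1.
The mode-1 fibre T[:,0,0] = [-1, 3] gives a = [1, -3] (primitive direction); the mode-2 fibre T[0,:,0] = [-1, 1, 1] gives b = [1, -1, -1]; then c[k] = T[0,0,k] / (a[0]·b[0]) = [-1, -3, 2] / 1 = [-1, -3, 2].
Expanding [1, -3] ⊗ [1, -1, -1] ⊗ [-1, -3, 2] reproduces all 18 entries of T, so T = [1, -3] ⊗ [1, -1, -1] ⊗ [-1, -3, 2] and rank(T) ≤ 1.
These bounds meet, so rank(T) = 1.

rank(T) = 1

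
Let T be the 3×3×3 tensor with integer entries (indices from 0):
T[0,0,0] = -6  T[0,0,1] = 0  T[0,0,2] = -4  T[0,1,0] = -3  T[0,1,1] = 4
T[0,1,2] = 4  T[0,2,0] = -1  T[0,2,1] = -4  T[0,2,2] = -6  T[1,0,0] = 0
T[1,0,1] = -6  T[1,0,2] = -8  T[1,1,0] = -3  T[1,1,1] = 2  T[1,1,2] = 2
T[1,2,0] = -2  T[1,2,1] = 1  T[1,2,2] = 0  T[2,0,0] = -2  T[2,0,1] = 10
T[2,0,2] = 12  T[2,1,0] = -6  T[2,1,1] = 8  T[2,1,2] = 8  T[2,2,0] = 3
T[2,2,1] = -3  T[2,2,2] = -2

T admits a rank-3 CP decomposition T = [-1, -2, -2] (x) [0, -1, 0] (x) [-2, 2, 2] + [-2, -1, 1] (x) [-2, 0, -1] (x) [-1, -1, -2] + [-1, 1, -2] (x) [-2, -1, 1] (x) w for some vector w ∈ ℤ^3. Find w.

w = [-1, 2, 2]

Subtract the known terms from T to get the rank-1 residual R = [-1, 1, -2] (x) [-2, -1, 1] (x) w, so R[i,j,k] = a[i]·b[j]·w[k]. Pick indices with nonzero a[0]·b[0] = (-1)·(-2) = 2. Only the fibre through (0,0,·) is needed: R[0,0,:] = T[0,0,:] − Σₗ aₗ[0]bₗ[0]cₗ = [-6, 0, -4] − (-1)·(0)·[-2, 2, 2] − (-2)·(-2)·[-1, -1, -2] = [-2, 4, 4]. Then w[k] = R[0,0,k] / 2 for each k, giving w = [-2, 4, 4] / 2 = [-1, 2, 2].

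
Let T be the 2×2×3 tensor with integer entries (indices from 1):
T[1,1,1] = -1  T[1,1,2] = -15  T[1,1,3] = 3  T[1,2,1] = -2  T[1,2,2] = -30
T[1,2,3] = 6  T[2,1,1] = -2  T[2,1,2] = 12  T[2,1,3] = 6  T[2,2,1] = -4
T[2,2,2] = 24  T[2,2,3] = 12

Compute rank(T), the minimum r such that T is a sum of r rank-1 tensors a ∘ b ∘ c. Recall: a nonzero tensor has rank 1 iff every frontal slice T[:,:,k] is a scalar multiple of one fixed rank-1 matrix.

Lower bound: the mode-1 unfolding of T (rows indexed by i, columns by (j,k) = (1,1), (1,2), (1,3), (2,1), (2,2), (2,3)) is [[-1, -15, 3, -2, -30, 6], [-2, 12, 6, -4, 24, 12]].
There the 2×2 minor on rows i ∈ {1, 2}, columns (j,k) ∈ {(1,1), (1,2)} is det [[-1, -15], [-2, 12]] = -42 ≠ 0, so this unfolding has rank ≥ 2; CP rank is at least every unfolding rank, so rank(T) ≥ 2. (This is only a lower bound: in general the CP rank may exceed every unfolding rank, so we still need to exhibit 2 rank-1 terms summing to T.)
Upper bound — finding two terms. Every mode-2 slice of T is a multiple of one matrix: T[:,j,:] = b[j]·M with b = [1, 2] and M = [[-1, -15, 3], [-2, 12, 6]] (rows indexed by i, columns by k). So it suffices to write M as a sum of two rank-1 matrices.
Splitting M by its rows (i = 1, 2), M = [1, 0][-1, -15, 3]ᵀ + [0, 1][-2, 12, 6]ᵀ.
Hence T = [1, 0] ∘ [1, 2] ∘ [-1, -15, 3] + [0, 1] ∘ [1, 2] ∘ [-2, 12, 6], so rank(T) ≤ 2.
These bounds meet, so rank(T) = 2.

2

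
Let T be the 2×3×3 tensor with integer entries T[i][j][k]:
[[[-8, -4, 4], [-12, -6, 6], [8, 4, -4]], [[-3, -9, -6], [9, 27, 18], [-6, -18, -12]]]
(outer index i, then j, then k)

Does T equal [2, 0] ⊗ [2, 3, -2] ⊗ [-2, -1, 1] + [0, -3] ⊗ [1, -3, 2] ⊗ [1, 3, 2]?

Reconstruct entrywise from the claimed factors. For example, T[1,2,2] = -12 and Σₗ aₗ[1]bₗ[2]cₗ[2] = (0)·(-2)·(1) + (-3)·(2)·(2) = -12; checking all 18 entries, every one matches. The claim holds.

Yes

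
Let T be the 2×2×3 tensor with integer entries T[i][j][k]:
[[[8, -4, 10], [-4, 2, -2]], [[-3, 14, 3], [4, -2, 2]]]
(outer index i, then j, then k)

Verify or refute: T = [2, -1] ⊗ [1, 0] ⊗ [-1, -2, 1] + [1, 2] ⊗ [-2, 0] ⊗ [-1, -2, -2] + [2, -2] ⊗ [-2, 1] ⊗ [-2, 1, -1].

Yes

Reconstruct entrywise from the claimed factors. For example, T[0,1,0] = -4 and Σₗ aₗ[0]bₗ[1]cₗ[0] = (2)·(0)·(-1) + (1)·(0)·(-1) + (2)·(1)·(-2) = -4; checking all 12 entries, every one matches. The claim holds.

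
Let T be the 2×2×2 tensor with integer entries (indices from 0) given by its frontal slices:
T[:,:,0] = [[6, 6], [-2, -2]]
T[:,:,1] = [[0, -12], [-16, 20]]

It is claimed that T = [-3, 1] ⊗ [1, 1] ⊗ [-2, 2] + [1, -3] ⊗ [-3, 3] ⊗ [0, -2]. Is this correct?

Reconstruct entrywise from the claimed factors. For example, T[1,1,1] = 20 and Σₗ aₗ[1]bₗ[1]cₗ[1] = (1)·(1)·(2) + (-3)·(3)·(-2) = 20; checking all 8 entries, every one matches. The claim holds.

Yes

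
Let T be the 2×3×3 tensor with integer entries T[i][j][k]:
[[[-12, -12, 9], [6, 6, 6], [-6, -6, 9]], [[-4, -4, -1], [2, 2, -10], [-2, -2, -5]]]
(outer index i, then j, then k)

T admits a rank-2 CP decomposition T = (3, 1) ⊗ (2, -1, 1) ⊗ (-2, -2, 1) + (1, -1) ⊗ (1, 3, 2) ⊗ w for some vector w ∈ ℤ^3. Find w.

w = (0, 0, 3)

Subtract the known terms from T to get the rank-1 residual R = (1, -1) ⊗ (1, 3, 2) ⊗ w, so R[i,j,k] = a[i]·b[j]·w[k]. Pick indices with nonzero a[0]·b[0] = (1)·(1) = 1. Only the fibre through (0,0,·) is needed: R[0,0,:] = T[0,0,:] − Σₗ aₗ[0]bₗ[0]cₗ = [-12, -12, 9] − (3)·(2)·(-2, -2, 1) = [0, 0, 3]. Then w[k] = R[0,0,k] / 1 for each k, giving w = [0, 0, 3] / 1 = (0, 0, 3).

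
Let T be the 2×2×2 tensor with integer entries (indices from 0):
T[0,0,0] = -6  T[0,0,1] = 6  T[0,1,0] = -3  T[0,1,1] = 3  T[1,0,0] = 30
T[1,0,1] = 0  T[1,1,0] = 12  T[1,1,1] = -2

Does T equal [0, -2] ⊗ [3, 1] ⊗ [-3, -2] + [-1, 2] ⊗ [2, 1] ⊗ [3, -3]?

Reconstruct entrywise from the claimed factors. For example, T[0,0,1] = 6 and Σₗ aₗ[0]bₗ[0]cₗ[1] = (0)·(3)·(-2) + (-1)·(2)·(-3) = 6; checking all 8 entries, every one matches. The claim holds.

Yes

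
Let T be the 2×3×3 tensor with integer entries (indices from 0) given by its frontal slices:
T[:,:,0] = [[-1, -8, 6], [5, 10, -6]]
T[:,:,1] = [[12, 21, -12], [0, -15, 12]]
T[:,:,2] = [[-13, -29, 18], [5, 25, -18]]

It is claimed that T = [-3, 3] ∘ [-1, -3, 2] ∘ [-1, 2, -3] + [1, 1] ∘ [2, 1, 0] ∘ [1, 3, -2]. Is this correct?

Reconstruct entrywise from the claimed factors. For example, T[0,2,0] = 6 and Σₗ aₗ[0]bₗ[2]cₗ[0] = (-3)·(2)·(-1) + (1)·(0)·(1) = 6; checking all 18 entries, every one matches. The claim holds.

Yes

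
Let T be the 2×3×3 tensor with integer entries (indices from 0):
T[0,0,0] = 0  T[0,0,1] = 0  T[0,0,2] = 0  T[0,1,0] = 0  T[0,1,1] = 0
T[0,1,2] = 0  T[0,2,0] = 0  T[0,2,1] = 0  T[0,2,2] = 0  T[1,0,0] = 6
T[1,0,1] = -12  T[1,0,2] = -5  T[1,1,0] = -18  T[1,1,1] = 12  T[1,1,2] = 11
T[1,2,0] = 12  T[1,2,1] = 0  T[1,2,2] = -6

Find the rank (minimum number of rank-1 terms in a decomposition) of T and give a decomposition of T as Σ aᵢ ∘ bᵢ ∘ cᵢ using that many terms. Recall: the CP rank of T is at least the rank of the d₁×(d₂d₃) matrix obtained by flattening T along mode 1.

Lower bound: in the mode-2 unfolding of T (rows indexed by j, columns by (i,k)) the 2×2 minor on rows j ∈ {0, 1}, columns (i,k) ∈ {(1,0), (1,1)} is det [[6, -12], [-18, 12]] = -144 ≠ 0, so that unfolding has rank ≥ 2 and hence rank(T) ≥ 2 (CP rank is at least every unfolding rank, though it can be larger).
Upper bound: T[i,:,:] = a[i]·M for every slice, with a = (0, 1) and M = [[6, -12, -5], [-18, 12, 11], [12, 0, -6]] (rows j, columns k).
The rows of M satisfy (row 0) = −(row 1) − (row 2), so splitting by rows, M = (-1, 1, 0)(-18, 12, 11)ᵀ + (-1, 0, 1)(12, 0, -6)ᵀ.
Hence T = (0, 1) ∘ (-1, 1, 0) ∘ (-18, 12, 11) + (0, 1) ∘ (-1, 0, 1) ∘ (12, 0, -6), so rank(T) ≤ 2.
These bounds meet, so rank(T) = 2.

rank(T) = 2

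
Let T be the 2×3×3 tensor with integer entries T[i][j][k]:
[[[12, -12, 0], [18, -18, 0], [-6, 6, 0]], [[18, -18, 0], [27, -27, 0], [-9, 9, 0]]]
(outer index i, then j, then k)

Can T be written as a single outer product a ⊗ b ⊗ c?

The mode-1 fibre T[:,0,0] = [12, 18] gives a = (2, 3) (primitive direction); the mode-2 fibre T[0,:,0] = [12, 18, -6] gives b = (2, 3, -1); then c[k] = T[0,0,k] / (a[0]·b[0]) = [12, -12, 0] / 4 = (3, -3, 0).
Expanding (2, 3) ⊗ (2, 3, -1) ⊗ (3, -3, 0) reproduces all 18 entries of T, so T = (2, 3) ⊗ (2, 3, -1) ⊗ (3, -3, 0) and rank(T) ≤ 1.
Equivalently every frontal slice T[:,:,k] is c[k] times the rank-1 matrix (2, 3) ⊗ (2, 3, -1). So T has rank 1 (it is nonzero).

Yes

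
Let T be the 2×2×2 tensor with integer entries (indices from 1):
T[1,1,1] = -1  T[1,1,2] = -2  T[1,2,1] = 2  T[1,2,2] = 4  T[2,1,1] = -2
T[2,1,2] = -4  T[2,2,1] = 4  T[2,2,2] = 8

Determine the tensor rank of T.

Lower bound: T ≠ 0 (e.g. T[1,1,1] = -1), so rank(T) ≥ 1.
Upper bound: the mode-1 fibre T[:,1,1] = [-1, -2] gives a = [1, 2] (primitive direction); the mode-2 fibre T[1,:,1] = [-1, 2] gives b = [1, -2]; then c[k] = T[1,1,k] / (a[1]·b[1]) = [-1, -2] / 1 = [-1, -2].
Expanding [1, 2] ⊗ [1, -2] ⊗ [-1, -2] reproduces all 8 entries of T, so T = [1, 2] ⊗ [1, -2] ⊗ [-1, -2] and rank(T) ≤ 1.
These bounds meet, so rank(T) = 1.

1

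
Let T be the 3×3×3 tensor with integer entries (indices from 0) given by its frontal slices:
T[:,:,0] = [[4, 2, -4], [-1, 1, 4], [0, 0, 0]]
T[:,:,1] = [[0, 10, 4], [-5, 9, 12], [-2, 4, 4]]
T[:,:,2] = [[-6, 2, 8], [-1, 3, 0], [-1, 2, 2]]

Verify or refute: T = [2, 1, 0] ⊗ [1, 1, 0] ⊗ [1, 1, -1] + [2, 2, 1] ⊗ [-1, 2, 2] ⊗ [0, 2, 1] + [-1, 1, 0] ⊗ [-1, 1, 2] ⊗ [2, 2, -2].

Reconstruct entry (0,1,0) from the claimed factors: Σₗ aₗ[0]bₗ[1]cₗ[0] = (2)·(1)·(1) + (2)·(2)·(0) + (-1)·(1)·(2) = 0, but T[0,1,0] = 2. The claim is false.

No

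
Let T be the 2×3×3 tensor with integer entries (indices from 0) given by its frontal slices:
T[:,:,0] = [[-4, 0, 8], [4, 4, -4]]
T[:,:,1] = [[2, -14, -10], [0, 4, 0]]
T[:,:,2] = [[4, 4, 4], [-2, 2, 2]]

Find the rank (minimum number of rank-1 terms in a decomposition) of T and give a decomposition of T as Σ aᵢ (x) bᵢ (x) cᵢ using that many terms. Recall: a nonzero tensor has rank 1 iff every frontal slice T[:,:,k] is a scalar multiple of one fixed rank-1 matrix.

Lower bound: in the mode-3 unfolding of T (rows indexed by k, columns by (i,j)) the 3×3 minor on rows k ∈ {0, 1, 2}, columns (i,j) ∈ {(0,0), (0,1), (0,2)} is det [[-4, 0, 8], [2, -14, -10], [4, 4, 4]] = 576 ≠ 0, so that unfolding has rank ≥ 3 and hence rank(T) ≥ 3 (CP rank is at least every unfolding rank, though it can be larger).
Upper bound: T is a sum of 3 rank-1 terms, T = [1, -1] (x) [1, 1, -1] (x) [-4, -2, 0] + [1, 0] (x) [0, 1, 1] (x) [4, -8, 8] + [2, -1] (x) [1, -1, -1] (x) [0, 2, 2] (written with every a and b primitive with positive leading entry and the scale carried by c; CP decompositions are not unique, and this one is verified by expanding entrywise), so rank(T) ≤ 3.
These bounds meet, so rank(T) = 3.

rank(T) = 3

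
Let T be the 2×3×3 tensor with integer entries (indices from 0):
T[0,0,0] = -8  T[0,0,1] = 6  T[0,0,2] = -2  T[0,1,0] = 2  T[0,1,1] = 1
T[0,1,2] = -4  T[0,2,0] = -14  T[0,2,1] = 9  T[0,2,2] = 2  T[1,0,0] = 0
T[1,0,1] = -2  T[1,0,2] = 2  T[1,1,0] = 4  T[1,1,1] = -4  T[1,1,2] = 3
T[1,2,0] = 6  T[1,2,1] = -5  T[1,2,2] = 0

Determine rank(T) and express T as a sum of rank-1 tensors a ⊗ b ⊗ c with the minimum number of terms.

Lower bound: the mode-3 unfolding of T (rows indexed by k, columns by (i,j) = (0,0), (0,1), (0,2), (1,0), (1,1), (1,2)) is [[-8, 2, -14, 0, 4, 6], [6, 1, 9, -2, -4, -5], [-2, -4, 2, 2, 3, 0]].
There the 3×3 minor on rows k ∈ {0, 1, 2}, columns (i,j) ∈ {(0,0), (0,1), (0,2)} is det [[-8, 2, -14], [6, 1, 9], [-2, -4, 2]] = -56 ≠ 0, so this unfolding has rank ≥ 3; CP rank is at least every unfolding rank, so rank(T) ≥ 3. (This is only a lower bound: in general the CP rank may exceed every unfolding rank, so we still need to exhibit 3 rank-1 terms summing to T.)
Upper bound: T is a sum of 3 rank-1 terms, T = [1, -1] ⊗ [1, 1, 1] ⊗ [-4, 4, -2] + [1, 1] ⊗ [2, -1, 1] ⊗ [-2, 1, 0] + [2, -1] ⊗ [0, 1, -2] ⊗ [2, -1, -1] (one valid choice — decompositions are not unique — normalised so each a, b is primitive with positive first nonzero entry; check it by expanding all entries), so rank(T) ≤ 3.
These bounds meet, so rank(T) = 3.
Check entry T[0,1,0] = 2: (1)·(1)·(-4) + (1)·(-1)·(-2) + (2)·(1)·(2) = 2.

rank(T) = 3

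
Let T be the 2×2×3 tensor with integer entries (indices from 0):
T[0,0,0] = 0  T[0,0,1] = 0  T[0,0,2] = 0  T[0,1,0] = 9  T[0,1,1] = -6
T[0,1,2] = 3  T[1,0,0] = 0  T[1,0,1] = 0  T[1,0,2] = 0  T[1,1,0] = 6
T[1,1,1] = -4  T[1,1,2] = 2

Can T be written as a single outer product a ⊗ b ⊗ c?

The mode-1 fibre T[:,1,0] = [9, 6] gives a = (3, 2) (primitive direction); the mode-2 fibre T[0,:,0] = [0, 9] gives b = (0, 1); then c[k] = T[0,1,k] / (a[0]·b[1]) = [9, -6, 3] / 3 = (3, -2, 1).
Expanding (3, 2) ⊗ (0, 1) ⊗ (3, -2, 1) reproduces all 12 entries of T, so T = (3, 2) ⊗ (0, 1) ⊗ (3, -2, 1) and rank(T) ≤ 1.
Equivalently every frontal slice T[:,:,k] is c[k] times the rank-1 matrix (3, 2) ⊗ (0, 1). So T has rank 1 (it is nonzero).

Yes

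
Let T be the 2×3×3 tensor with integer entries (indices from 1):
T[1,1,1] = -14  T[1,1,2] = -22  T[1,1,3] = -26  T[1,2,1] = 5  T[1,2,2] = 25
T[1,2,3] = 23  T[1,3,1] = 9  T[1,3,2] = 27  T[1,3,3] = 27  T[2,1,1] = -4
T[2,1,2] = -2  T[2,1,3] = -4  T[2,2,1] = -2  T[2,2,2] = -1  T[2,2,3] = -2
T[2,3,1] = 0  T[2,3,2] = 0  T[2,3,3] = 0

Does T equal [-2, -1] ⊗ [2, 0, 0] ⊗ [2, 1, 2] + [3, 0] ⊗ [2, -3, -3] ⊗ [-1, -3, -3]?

Reconstruct entry (1,2,1) from the claimed factors: Σₗ aₗ[1]bₗ[2]cₗ[1] = (-2)·(0)·(2) + (3)·(-3)·(-1) = 9, but T[1,2,1] = 5. The claim is false.

No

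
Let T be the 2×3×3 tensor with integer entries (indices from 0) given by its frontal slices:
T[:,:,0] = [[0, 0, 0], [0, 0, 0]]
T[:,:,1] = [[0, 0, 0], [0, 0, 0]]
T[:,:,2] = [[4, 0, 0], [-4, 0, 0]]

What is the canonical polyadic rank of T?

1

Lower bound: T ≠ 0 (e.g. T[0,0,2] = 4), so rank(T) ≥ 1.
Upper bound: if T = a ⊗ b ⊗ c then every fibre of T is a multiple of the corresponding factor, so read the factors off the fibres through the nonzero entry T[0,0,2] = 4.
The mode-1 fibre T[:,0,2] = [4, -4] gives a = [1, -1] (primitive direction); the mode-2 fibre T[0,:,2] = [4, 0, 0] gives b = [1, 0, 0]; then c[k] = T[0,0,k] / (a[0]·b[0]) = [0, 0, 4] / 1 = [0, 0, 4].
Expanding [1, -1] ⊗ [1, 0, 0] ⊗ [0, 0, 4] reproduces all 18 entries of T, so T = [1, -1] ⊗ [1, 0, 0] ⊗ [0, 0, 4] and rank(T) ≤ 1.
These bounds meet, so rank(T) = 1.
Check entry T[0,2,1] = 0: (1)·(0)·(0) = 0.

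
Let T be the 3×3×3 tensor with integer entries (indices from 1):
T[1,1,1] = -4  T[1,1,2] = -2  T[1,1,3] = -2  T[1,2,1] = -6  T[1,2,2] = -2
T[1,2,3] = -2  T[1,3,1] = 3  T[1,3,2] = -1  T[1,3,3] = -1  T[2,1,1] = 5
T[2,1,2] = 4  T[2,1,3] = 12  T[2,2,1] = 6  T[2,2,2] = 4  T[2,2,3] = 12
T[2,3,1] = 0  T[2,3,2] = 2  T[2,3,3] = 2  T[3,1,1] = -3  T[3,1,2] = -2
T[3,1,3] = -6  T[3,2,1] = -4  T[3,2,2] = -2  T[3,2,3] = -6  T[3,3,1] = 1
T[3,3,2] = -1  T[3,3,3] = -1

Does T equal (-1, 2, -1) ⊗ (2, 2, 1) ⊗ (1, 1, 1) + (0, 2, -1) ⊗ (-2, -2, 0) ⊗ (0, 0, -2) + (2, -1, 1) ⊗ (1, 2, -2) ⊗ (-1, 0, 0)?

Reconstruct entrywise from the claimed factors. For example, T[3,3,3] = -1 and Σₗ aₗ[3]bₗ[3]cₗ[3] = (-1)·(1)·(1) + (-1)·(0)·(-2) + (1)·(-2)·(0) = -1; checking all 27 entries, every one matches. The claim holds.

Yes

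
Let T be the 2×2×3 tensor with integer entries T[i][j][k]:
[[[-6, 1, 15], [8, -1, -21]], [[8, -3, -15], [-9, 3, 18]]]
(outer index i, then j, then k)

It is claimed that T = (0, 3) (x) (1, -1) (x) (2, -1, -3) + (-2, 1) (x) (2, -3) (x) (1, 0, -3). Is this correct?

Reconstruct entry (0,0,0) from the claimed factors: Σₗ aₗ[0]bₗ[0]cₗ[0] = (0)·(1)·(2) + (-2)·(2)·(1) = -4, but T[0,0,0] = -6. The claim is false.

No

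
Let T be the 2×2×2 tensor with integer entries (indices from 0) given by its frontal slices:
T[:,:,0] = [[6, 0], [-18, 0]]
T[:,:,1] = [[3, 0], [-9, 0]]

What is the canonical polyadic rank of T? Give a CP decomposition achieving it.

Lower bound: T ≠ 0 (e.g. T[0,0,0] = 6), so rank(T) ≥ 1.
Upper bound: if T = a (x) b (x) c then every fibre of T is a multiple of the corresponding factor, so read the factors off the fibres through the nonzero entry T[0,0,0] = 6.
The mode-1 fibre T[:,0,0] = [6, -18] gives a = (1, -3) (primitive direction); the mode-2 fibre T[0,:,0] = [6, 0] gives b = (1, 0); then c[k] = T[0,0,k] / (a[0]·b[0]) = [6, 3] / 1 = (6, 3).
Expanding (1, -3) (x) (1, 0) (x) (6, 3) reproduces all 8 entries of T, so T = (1, -3) (x) (1, 0) (x) (6, 3) and rank(T) ≤ 1.
These bounds meet, so rank(T) = 1.

rank(T) = 1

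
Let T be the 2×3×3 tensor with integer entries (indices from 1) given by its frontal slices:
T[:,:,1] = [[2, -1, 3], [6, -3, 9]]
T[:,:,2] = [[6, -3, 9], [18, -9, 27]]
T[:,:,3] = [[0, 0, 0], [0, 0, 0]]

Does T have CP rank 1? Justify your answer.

If T = a (x) b (x) c then every fibre of T is a multiple of the corresponding factor, so read the factors off the fibres through the nonzero entry T[1,1,1] = 2.
The mode-1 fibre T[:,1,1] = [2, 6] gives a = [1, 3] (primitive direction); the mode-2 fibre T[1,:,1] = [2, -1, 3] gives b = [2, -1, 3]; then c[k] = T[1,1,k] / (a[1]·b[1]) = [2, 6, 0] / 2 = [1, 3, 0].
Expanding [1, 3] (x) [2, -1, 3] (x) [1, 3, 0] reproduces all 18 entries of T, so T = [1, 3] (x) [2, -1, 3] (x) [1, 3, 0] and rank(T) ≤ 1.
Equivalently every frontal slice T[:,:,k] is c[k] times the rank-1 matrix [1, 3] (x) [2, -1, 3]. So T has rank 1 (it is nonzero).

Yes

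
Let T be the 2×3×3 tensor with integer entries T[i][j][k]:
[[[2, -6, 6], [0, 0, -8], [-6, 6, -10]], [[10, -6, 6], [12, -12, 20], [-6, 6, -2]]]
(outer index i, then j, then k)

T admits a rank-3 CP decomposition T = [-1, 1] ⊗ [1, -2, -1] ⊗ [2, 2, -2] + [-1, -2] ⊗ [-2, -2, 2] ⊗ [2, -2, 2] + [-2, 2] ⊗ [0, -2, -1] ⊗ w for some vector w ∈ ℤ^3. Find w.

Subtract the known terms from T to get the rank-1 residual R = [-2, 2] ⊗ [0, -2, -1] ⊗ w, so R[i,j,k] = a[i]·b[j]·w[k]. Pick indices with nonzero a[0]·b[1] = (-2)·(-2) = 4. Only the fibre through (0,1,·) is needed: R[0,1,:] = T[0,1,:] − Σₗ aₗ[0]bₗ[1]cₗ = [0, 0, -8] − (-1)·(-2)·[2, 2, -2] − (-1)·(-2)·[2, -2, 2] = [-8, 0, -8]. Then w[k] = R[0,1,k] / 4 for each k, giving w = [-8, 0, -8] / 4 = [-2, 0, -2].

w = [-2, 0, -2]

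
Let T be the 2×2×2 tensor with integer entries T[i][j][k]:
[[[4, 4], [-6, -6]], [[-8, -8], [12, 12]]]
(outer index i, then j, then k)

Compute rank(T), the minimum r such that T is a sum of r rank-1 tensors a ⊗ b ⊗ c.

Lower bound: T ≠ 0 (e.g. T[0,0,0] = 4), so rank(T) ≥ 1.
Upper bound: if T = a ⊗ b ⊗ c then every fibre of T is a multiple of the corresponding factor, so read the factors off the fibres through the nonzero entry T[0,0,0] = 4.
The mode-1 fibre T[:,0,0] = [4, -8] gives a = [1, -2] (primitive direction); the mode-2 fibre T[0,:,0] = [4, -6] gives b = [2, -3]; then c[k] = T[0,0,k] / (a[0]·b[0]) = [4, 4] / 2 = [2, 2].
Expanding [1, -2] ⊗ [2, -3] ⊗ [2, 2] reproduces all 8 entries of T, so T = [1, -2] ⊗ [2, -3] ⊗ [2, 2] and rank(T) ≤ 1.
These bounds meet, so rank(T) = 1.

1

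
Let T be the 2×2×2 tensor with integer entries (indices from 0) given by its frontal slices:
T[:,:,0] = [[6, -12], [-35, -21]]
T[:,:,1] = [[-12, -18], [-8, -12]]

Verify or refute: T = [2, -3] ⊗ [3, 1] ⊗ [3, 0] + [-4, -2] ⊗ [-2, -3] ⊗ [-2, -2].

Reconstruct entry (0,0,0) from the claimed factors: Σₗ aₗ[0]bₗ[0]cₗ[0] = (2)·(3)·(3) + (-4)·(-2)·(-2) = 2, but T[0,0,0] = 6. The claim is false.

No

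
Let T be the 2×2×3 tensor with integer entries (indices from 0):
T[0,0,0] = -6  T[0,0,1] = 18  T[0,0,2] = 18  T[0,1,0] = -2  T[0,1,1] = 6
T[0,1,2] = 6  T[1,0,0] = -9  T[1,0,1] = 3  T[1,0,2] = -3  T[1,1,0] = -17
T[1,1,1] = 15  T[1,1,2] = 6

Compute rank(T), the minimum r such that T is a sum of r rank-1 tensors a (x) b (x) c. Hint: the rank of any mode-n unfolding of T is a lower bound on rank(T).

Lower bound: the mode-1 unfolding of T (rows indexed by i, columns by (j,k) = (0,0), (0,1), (0,2), (1,0), (1,1), (1,2)) is [[-6, 18, 18, -2, 6, 6], [-9, 3, -3, -17, 15, 6]].
There the 2×2 minor on rows i ∈ {0, 1}, columns (j,k) ∈ {(0,0), (0,1)} is det [[-6, 18], [-9, 3]] = 144 ≠ 0, so this unfolding has rank ≥ 2; CP rank is at least every unfolding rank, so rank(T) ≥ 2. (This is only a lower bound: in general the CP rank may exceed every unfolding rank, so we still need to exhibit 2 rank-1 terms summing to T.)
Upper bound — finding two terms. Write S_k = T[:,:,k] for the frontal slices: S₀ = [[-6, -2], [-9, -17]], S₁ = [[18, 6], [3, 15]], S₂ = [[18, 6], [-3, 6]].
If T = a₁ (x) b₁ (x) c₁ + a₂ (x) b₂ (x) c₂ then each S_k = c₁[k]·a₁b₁ᵀ + c₂[k]·a₂b₂ᵀ. S₀ and S₁ are linearly independent, so a₁b₁ᵀ and a₂b₂ᵀ must span the same plane of matrices: they are the rank-1 matrices of the form x·S₀ + y·S₁.
det(x·S₀ + y·S₁) is 84·x² − 336·xy + 252·y² = 84·(x − 3·y)(x − y), vanishing at (x:y) = (3:1) and (1:1).
M₁ = 3·S₀ + S₁ = [[0, 0], [-24, -36]] = (-12)·(0, 1)(2, 3)ᵀ and M₂ = S₀ + S₁ = [[12, 4], [-6, -2]] = 2·(2, -1)(3, 1)ᵀ, so take a₁ = (0, 1), b₁ = (2, 3), a₂ = (2, -1), b₂ = (3, 1).
Each slice is an integer combination of E₁ = a₁b₁ᵀ and E₂ = a₂b₂ᵀ: S₀ = −6·E₁ − E₂, S₁ = 6·E₁ + 3·E₂, S₂ = 3·E₁ + 3·E₂; reading off coefficients, c₁ = (-6, 6, 3) and c₂ = (-1, 3, 3).
Hence T = (0, 1) (x) (2, 3) (x) (-6, 6, 3) + (2, -1) (x) (3, 1) (x) (-1, 3, 3), so rank(T) ≤ 2.
These bounds meet, so rank(T) = 2.
Check entry T[1,1,1] = 15: (1)·(3)·(6) + (-1)·(1)·(3) = 15.

2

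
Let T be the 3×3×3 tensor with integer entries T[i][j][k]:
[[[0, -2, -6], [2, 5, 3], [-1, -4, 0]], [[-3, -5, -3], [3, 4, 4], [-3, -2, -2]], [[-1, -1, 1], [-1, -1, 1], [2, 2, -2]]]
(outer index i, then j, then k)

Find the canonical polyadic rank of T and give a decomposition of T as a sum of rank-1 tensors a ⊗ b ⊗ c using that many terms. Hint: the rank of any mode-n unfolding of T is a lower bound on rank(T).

Lower bound: the mode-1 unfolding of T (rows indexed by i, columns by (j,k) = (0,0), (0,1), (0,2), (1,0), (1,1), (1,2), (2,0), (2,1), (2,2)) is [[0, -2, -6, 2, 5, 3, -1, -4, 0], [-3, -5, -3, 3, 4, 4, -3, -2, -2], [-1, -1, 1, -1, -1, 1, 2, 2, -2]].
There the 3×3 minor on rows i ∈ {0, 1, 2}, columns (j,k) ∈ {(0,0), (0,1), (1,0)} is det [[0, -2, 2], [-3, -5, 3], [-1, -1, -1]] = 8 ≠ 0, so this unfolding has rank ≥ 3; CP rank is at least every unfolding rank, so rank(T) ≥ 3. (This is only a lower bound: in general the CP rank may exceed every unfolding rank, so we still need to exhibit 3 rank-1 terms summing to T.)
Upper bound: T is a sum of 3 rank-1 terms, T = [1, -1, 0] ⊗ [0, 1, -2] ⊗ [-2, -1, 1] + [1, 1, 0] ⊗ [2, -2, 1] ⊗ [-1, -2, -2] + [2, -1, -1] ⊗ [1, 1, -2] ⊗ [1, 1, -1] (one valid choice — decompositions are not unique — normalised so each a, b is primitive with positive first nonzero entry; check it by expanding all entries), so rank(T) ≤ 3.
These bounds meet, so rank(T) = 3.
Check entry T[2,0,1] = -1: (0)·(0)·(-1) + (0)·(2)·(-2) + (-1)·(1)·(1) = -1.

rank(T) = 3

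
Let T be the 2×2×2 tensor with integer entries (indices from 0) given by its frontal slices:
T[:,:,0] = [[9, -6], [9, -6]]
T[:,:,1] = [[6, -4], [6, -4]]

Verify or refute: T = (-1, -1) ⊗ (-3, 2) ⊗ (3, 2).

Reconstruct entrywise from the claimed factors. For example, T[1,1,0] = -6 and Σₗ aₗ[1]bₗ[1]cₗ[0] = (-1)·(2)·(3) = -6; checking all 8 entries, every one matches. The claim holds.

Yes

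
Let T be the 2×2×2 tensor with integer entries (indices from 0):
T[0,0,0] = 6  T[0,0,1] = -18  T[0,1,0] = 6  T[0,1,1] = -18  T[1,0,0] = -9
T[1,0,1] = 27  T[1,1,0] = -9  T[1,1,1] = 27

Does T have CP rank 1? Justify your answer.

Yes

If T = a (x) b (x) c then every fibre of T is a multiple of the corresponding factor, so read the factors off the fibres through the nonzero entry T[0,0,0] = 6.
The mode-1 fibre T[:,0,0] = [6, -9] gives a = [2, -3] (primitive direction); the mode-2 fibre T[0,:,0] = [6, 6] gives b = [1, 1]; then c[k] = T[0,0,k] / (a[0]·b[0]) = [6, -18] / 2 = [3, -9].
Expanding [2, -3] (x) [1, 1] (x) [3, -9] reproduces all 8 entries of T, so T = [2, -3] (x) [1, 1] (x) [3, -9] and rank(T) ≤ 1.
Equivalently every frontal slice T[:,:,k] is c[k] times the rank-1 matrix [2, -3] (x) [1, 1]. So T has rank 1 (it is nonzero).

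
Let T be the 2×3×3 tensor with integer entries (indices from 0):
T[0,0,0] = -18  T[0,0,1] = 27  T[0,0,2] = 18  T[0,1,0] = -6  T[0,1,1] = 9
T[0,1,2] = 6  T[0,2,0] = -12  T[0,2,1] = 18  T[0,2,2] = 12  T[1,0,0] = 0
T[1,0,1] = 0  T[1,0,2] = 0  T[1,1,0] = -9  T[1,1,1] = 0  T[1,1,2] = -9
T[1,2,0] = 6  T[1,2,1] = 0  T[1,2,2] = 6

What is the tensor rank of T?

Lower bound: the mode-2 unfolding of T (rows indexed by j, columns by (i,k) = (0,0), (0,1), (0,2), (1,0), (1,1), (1,2)) is [[-18, 27, 18, 0, 0, 0], [-6, 9, 6, -9, 0, -9], [-12, 18, 12, 6, 0, 6]].
There the 2×2 minor on rows j ∈ {0, 1}, columns (i,k) ∈ {(0,0), (1,0)} is det [[-18, 0], [-6, -9]] = 162 ≠ 0, so this unfolding has rank ≥ 2; CP rank is at least every unfolding rank, so rank(T) ≥ 2. (Unfolding ranks only ever bound the CP rank from below — rank(T) can be strictly larger than all of them — so the matching upper bound has to come from an explicit 2-term decomposition.)
Upper bound — finding two terms. Write S_k = T[:,:,k] for the frontal slices: S₀ = [[-18, -6, -12], [0, -9, 6]], S₁ = [[27, 9, 18], [0, 0, 0]], S₂ = [[18, 6, 12], [0, -9, 6]].
If T = a₁ (x) b₁ (x) c₁ + a₂ (x) b₂ (x) c₂ then each S_k = c₁[k]·a₁b₁ᵀ + c₂[k]·a₂b₂ᵀ. S₀ and S₁ are linearly independent, so a₁b₁ᵀ and a₂b₂ᵀ must span the same plane of matrices: they are the rank-1 matrices of the form x·S₀ + y·S₁.
The 2×2 minor of x·S₀ + y·S₁ on rows {0,1}, columns {0,1} is 162·x² − 243·xy = 81·(2·x − 3·y)(x), vanishing at (x:y) = (3:2) and (0:1).
M₁ = 3·S₀ + 2·S₁ = [[0, 0, 0], [0, -27, 18]] = (-9)·(0, 1)(0, 3, -2)ᵀ and M₂ = S₁ = [[27, 9, 18], [0, 0, 0]] = 9·(1, 0)(3, 1, 2)ᵀ, so take a₁ = (0, 1), b₁ = (0, 3, -2), a₂ = (1, 0), b₂ = (3, 1, 2).
Each slice is an integer combination of E₁ = a₁b₁ᵀ and E₂ = a₂b₂ᵀ: S₀ = −3·E₁ − 6·E₂, S₁ = 9·E₂, S₂ = −3·E₁ + 6·E₂; reading off coefficients, c₁ = (-3, 0, -3) and c₂ = (-6, 9, 6).
Hence T = (0, 1) (x) (0, 3, -2) (x) (-3, 0, -3) + (1, 0) (x) (3, 1, 2) (x) (-6, 9, 6), so rank(T) ≤ 2.
These bounds meet, so rank(T) = 2.

2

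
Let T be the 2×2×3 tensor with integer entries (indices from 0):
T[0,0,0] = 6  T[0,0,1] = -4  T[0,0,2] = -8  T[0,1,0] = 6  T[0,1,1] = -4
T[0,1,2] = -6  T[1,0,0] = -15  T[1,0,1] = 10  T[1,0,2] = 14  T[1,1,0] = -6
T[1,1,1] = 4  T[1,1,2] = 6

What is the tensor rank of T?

Lower bound: the mode-2 unfolding of T (rows indexed by j, columns by (i,k) = (0,0), (0,1), (0,2), (1,0), (1,1), (1,2)) is [[6, -4, -8, -15, 10, 14], [6, -4, -6, -6, 4, 6]].
There the 2×2 minor on rows j ∈ {0, 1}, columns (i,k) ∈ {(0,0), (0,2)} is det [[6, -8], [6, -6]] = 12 ≠ 0, so this unfolding has rank ≥ 2; CP rank is at least every unfolding rank, so rank(T) ≥ 2. (Unfolding ranks only ever bound the CP rank from below — rank(T) can be strictly larger than all of them — so the matching upper bound has to come from an explicit 2-term decomposition.)
Upper bound — finding two terms. Write S_k = T[:,:,k] for the frontal slices: S₀ = [[6, 6], [-15, -6]], S₁ = [[-4, -4], [10, 4]], S₂ = [[-8, -6], [14, 6]].
If T = a₁ ⊗ b₁ ⊗ c₁ + a₂ ⊗ b₂ ⊗ c₂ then each S_k = c₁[k]·a₁b₁ᵀ + c₂[k]·a₂b₂ᵀ. S₀ and S₂ are linearly independent, so a₁b₁ᵀ and a₂b₂ᵀ must span the same plane of matrices: they are the rank-1 matrices of the form x·S₀ + y·S₂.
det(x·S₀ + y·S₂) is 54·x² − 90·xy + 36·y² = 18·(3·x − 2·y)(x − y), vanishing at (x:y) = (2:3) and (1:1).
M₁ = 2·S₀ + 3·S₂ = [[-12, -6], [12, 6]] = (-6)·[1, -1][2, 1]ᵀ and M₂ = S₀ + S₂ = [[-2, 0], [-1, 0]] = −[2, 1][1, 0]ᵀ, so take a₁ = [1, -1], b₁ = [2, 1], a₂ = [2, 1], b₂ = [1, 0].
Each slice is an integer combination of E₁ = a₁b₁ᵀ and E₂ = a₂b₂ᵀ: S₀ = 6·E₁ − 3·E₂, S₁ = −4·E₁ + 2·E₂, S₂ = −6·E₁ + 2·E₂; reading off coefficients, c₁ = [6, -4, -6] and c₂ = [-3, 2, 2].
Hence T = [1, -1] ⊗ [2, 1] ⊗ [6, -4, -6] + [2, 1] ⊗ [1, 0] ⊗ [-3, 2, 2], so rank(T) ≤ 2.
These bounds meet, so rank(T) = 2.
Check entry T[1,0,2] = 14: (-1)·(2)·(-6) + (1)·(1)·(2) = 14.

2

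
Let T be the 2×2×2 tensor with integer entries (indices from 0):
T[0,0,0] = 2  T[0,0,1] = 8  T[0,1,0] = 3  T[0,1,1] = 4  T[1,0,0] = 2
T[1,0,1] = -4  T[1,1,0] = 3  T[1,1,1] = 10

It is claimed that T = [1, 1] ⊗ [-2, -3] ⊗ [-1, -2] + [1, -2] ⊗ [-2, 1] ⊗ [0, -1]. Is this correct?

No

Reconstruct entry (0,0,1) from the claimed factors: Σₗ aₗ[0]bₗ[0]cₗ[1] = (1)·(-2)·(-2) + (1)·(-2)·(-1) = 6, but T[0,0,1] = 8. The claim is false.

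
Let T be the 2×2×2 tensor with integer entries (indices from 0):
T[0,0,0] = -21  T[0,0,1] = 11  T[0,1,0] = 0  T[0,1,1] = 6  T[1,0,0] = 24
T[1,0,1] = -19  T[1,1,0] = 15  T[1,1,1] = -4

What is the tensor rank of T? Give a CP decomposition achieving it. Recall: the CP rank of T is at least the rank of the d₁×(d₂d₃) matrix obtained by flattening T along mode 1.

rank(T) = 2

Lower bound: the mode-1 unfolding of T (rows indexed by i, columns by (j,k) = (0,0), (0,1), (1,0), (1,1)) is [[-21, 11, 0, 6], [24, -19, 15, -4]].
There the 2×2 minor on rows i ∈ {0, 1}, columns (j,k) ∈ {(0,0), (0,1)} is det [[-21, 11], [24, -19]] = 135 ≠ 0, so this unfolding has rank ≥ 2; CP rank is at least every unfolding rank, so rank(T) ≥ 2. (This is only a lower bound: in general the CP rank may exceed every unfolding rank, so we still need to exhibit 2 rank-1 terms summing to T.)
Upper bound — finding two terms. Write S_k = T[:,:,k] for the frontal slices: S₀ = [[-21, 0], [24, 15]], S₁ = [[11, 6], [-19, -4]].
If T = a₁ ⊗ b₁ ⊗ c₁ + a₂ ⊗ b₂ ⊗ c₂ then each S_k = c₁[k]·a₁b₁ᵀ + c₂[k]·a₂b₂ᵀ. S₀ and S₁ are linearly independent, so a₁b₁ᵀ and a₂b₂ᵀ must span the same plane of matrices: they are the rank-1 matrices of the form x·S₀ + y·S₁.
det(x·S₀ + y·S₁) is −315·x² + 105·xy + 70·y² = (-35)·(3·x − 2·y)(3·x + y), vanishing at (x:y) = (2:3) and (1:-3).
M₁ = 2·S₀ + 3·S₁ = [[-9, 18], [-9, 18]] = (-9)·[1, 1][1, -2]ᵀ and M₂ = S₀ − 3·S₁ = [[-54, -18], [81, 27]] = (-9)·[2, -3][3, 1]ᵀ, so take a₁ = [1, 1], b₁ = [1, -2], a₂ = [2, -3], b₂ = [3, 1].
Each slice is an integer combination of E₁ = a₁b₁ᵀ and E₂ = a₂b₂ᵀ: S₀ = −3·E₁ − 3·E₂, S₁ = −E₁ + 2·E₂; reading off coefficients, c₁ = [-3, -1] and c₂ = [-3, 2].
Hence T = [1, 1] ⊗ [1, -2] ⊗ [-3, -1] + [2, -3] ⊗ [3, 1] ⊗ [-3, 2], so rank(T) ≤ 2.
These bounds meet, so rank(T) = 2.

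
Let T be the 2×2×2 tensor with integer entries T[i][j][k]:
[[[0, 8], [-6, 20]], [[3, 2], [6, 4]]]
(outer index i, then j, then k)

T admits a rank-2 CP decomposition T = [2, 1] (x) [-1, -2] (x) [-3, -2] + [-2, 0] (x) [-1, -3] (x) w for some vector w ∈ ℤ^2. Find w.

w = [-3, 2]

Subtract the known terms from T to get the rank-1 residual R = [-2, 0] (x) [-1, -3] (x) w, so R[i,j,k] = a[i]·b[j]·w[k]. Pick indices with nonzero a[0]·b[0] = (-2)·(-1) = 2. Only the fibre through (0,0,·) is needed: R[0,0,:] = T[0,0,:] − Σₗ aₗ[0]bₗ[0]cₗ = [0, 8] − (2)·(-1)·[-3, -2] = [-6, 4]. Then w[k] = R[0,0,k] / 2 for each k, giving w = [-6, 4] / 2 = [-3, 2].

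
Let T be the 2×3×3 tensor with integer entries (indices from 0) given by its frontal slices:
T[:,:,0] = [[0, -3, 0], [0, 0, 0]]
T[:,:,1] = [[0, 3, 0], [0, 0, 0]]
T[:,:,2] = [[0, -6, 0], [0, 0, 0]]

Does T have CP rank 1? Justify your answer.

Yes

The mode-1 fibre T[:,1,0] = [-3, 0] gives a = [1, 0] (primitive direction); the mode-2 fibre T[0,:,0] = [0, -3, 0] gives b = [0, 1, 0]; then c[k] = T[0,1,k] / (a[0]·b[1]) = [-3, 3, -6] / 1 = [-3, 3, -6].
Expanding [1, 0] ∘ [0, 1, 0] ∘ [-3, 3, -6] reproduces all 18 entries of T, so T = [1, 0] ∘ [0, 1, 0] ∘ [-3, 3, -6] and rank(T) ≤ 1.
Equivalently every frontal slice T[:,:,k] is c[k] times the rank-1 matrix [1, 0] ∘ [0, 1, 0]. So T has rank 1 (it is nonzero).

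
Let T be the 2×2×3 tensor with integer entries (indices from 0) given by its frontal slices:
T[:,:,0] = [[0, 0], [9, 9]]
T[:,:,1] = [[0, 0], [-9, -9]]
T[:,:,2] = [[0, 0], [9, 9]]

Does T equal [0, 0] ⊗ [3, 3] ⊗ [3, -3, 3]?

Reconstruct entry (1,0,0) from the claimed factors: Σₗ aₗ[1]bₗ[0]cₗ[0] = (0)·(3)·(3) = 0, but T[1,0,0] = 9. The claim is false.

No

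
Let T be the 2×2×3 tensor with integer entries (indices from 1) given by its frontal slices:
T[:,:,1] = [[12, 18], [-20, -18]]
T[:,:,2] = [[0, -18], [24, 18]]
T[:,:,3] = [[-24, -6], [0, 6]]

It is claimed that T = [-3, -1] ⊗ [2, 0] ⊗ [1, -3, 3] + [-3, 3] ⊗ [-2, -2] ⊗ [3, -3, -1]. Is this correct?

Yes

Reconstruct entrywise from the claimed factors. For example, T[2,1,3] = 0 and Σₗ aₗ[2]bₗ[1]cₗ[3] = (-1)·(2)·(3) + (3)·(-2)·(-1) = 0; checking all 12 entries, every one matches. The claim holds.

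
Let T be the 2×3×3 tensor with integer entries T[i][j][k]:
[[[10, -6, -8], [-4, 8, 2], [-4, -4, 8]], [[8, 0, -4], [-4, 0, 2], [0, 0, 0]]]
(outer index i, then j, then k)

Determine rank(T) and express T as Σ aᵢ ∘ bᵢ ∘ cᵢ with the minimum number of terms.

Lower bound: the mode-3 unfolding of T (rows indexed by k, columns by (i,j) = (0,0), (0,1), (0,2), (1,0), (1,1), (1,2)) is [[10, -4, -4, 8, -4, 0], [-6, 8, -4, 0, 0, 0], [-8, 2, 8, -4, 2, 0]].
There the 3×3 minor on rows k ∈ {0, 1, 2}, columns (i,j) ∈ {(0,0), (0,1), (0,2)} is det [[10, -4, -4], [-6, 8, -4], [-8, 2, 8]] = 192 ≠ 0, so this unfolding has rank ≥ 3; CP rank is at least every unfolding rank, so rank(T) ≥ 3. (This is only a lower bound: in general the CP rank may exceed every unfolding rank, so we still need to exhibit 3 rank-1 terms summing to T.)
Upper bound: T is a sum of 3 rank-1 terms, T = [1, 0] ∘ [1, -2, 2] ∘ [0, -4, 0] + [1, 0] ∘ [1, 0, -2] ∘ [2, -2, -4] + [1, 1] ∘ [2, -1, 0] ∘ [4, 0, -2] (written with every a and b primitive with positive leading entry and the scale carried by c; CP decompositions are not unique, and this one is verified by expanding entrywise), so rank(T) ≤ 3.
These bounds meet, so rank(T) = 3.
Check entry T[1,1,0] = -4: (0)·(-2)·(0) + (0)·(0)·(2) + (1)·(-1)·(4) = -4.

rank(T) = 3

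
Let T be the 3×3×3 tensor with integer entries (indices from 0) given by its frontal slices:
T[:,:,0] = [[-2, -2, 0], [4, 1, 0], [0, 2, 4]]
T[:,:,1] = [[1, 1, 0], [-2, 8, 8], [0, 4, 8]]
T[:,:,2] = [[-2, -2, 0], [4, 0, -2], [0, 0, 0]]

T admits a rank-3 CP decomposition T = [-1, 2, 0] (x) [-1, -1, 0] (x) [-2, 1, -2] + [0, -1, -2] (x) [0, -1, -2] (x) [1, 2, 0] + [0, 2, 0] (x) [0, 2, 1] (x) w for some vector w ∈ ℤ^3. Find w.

w = [-1, 2, -1]

Subtract the known terms from T to get the rank-1 residual R = [0, 2, 0] (x) [0, 2, 1] (x) w, so R[i,j,k] = a[i]·b[j]·w[k]. Pick indices with nonzero a[1]·b[1] = (2)·(2) = 4. Only the fibre through (1,1,·) is needed: R[1,1,:] = T[1,1,:] − Σₗ aₗ[1]bₗ[1]cₗ = [1, 8, 0] − (2)·(-1)·[-2, 1, -2] − (-1)·(-1)·[1, 2, 0] = [-4, 8, -4]. Then w[k] = R[1,1,k] / 4 for each k, giving w = [-4, 8, -4] / 4 = [-1, 2, -1].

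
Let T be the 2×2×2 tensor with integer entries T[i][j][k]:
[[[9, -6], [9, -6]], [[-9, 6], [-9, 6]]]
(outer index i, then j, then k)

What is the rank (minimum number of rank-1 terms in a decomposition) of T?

1

Lower bound: T ≠ 0 (e.g. T[0,0,0] = 9), so rank(T) ≥ 1.
Upper bound: if T = a ⊗ b ⊗ c then every fibre of T is a multiple of the corresponding factor, so read the factors off the fibres through the nonzero entry T[0,0,0] = 9.
The mode-1 fibre T[:,0,0] = [9, -9] gives a = [1, -1] (primitive direction); the mode-2 fibre T[0,:,0] = [9, 9] gives b = [1, 1]; then c[k] = T[0,0,k] / (a[0]·b[0]) = [9, -6] / 1 = [9, -6].
Expanding [1, -1] ⊗ [1, 1] ⊗ [9, -6] reproduces all 8 entries of T, so T = [1, -1] ⊗ [1, 1] ⊗ [9, -6] and rank(T) ≤ 1.
These bounds meet, so rank(T) = 1.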